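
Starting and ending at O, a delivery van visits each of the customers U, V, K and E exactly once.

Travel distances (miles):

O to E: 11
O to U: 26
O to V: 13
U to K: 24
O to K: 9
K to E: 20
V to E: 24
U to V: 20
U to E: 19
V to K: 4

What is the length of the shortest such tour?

With 4 stops there are 4!/2 = 12 distinct round trips (a route and its reverse cost the same).
O-U-V-K-E-O: 26+20+4+20+11 = 81
O-U-V-E-K-O: 26+20+24+20+9 = 99
O-U-K-V-E-O: 26+24+4+24+11 = 89
O-U-K-E-V-O: 26+24+20+24+13 = 107
O-U-E-V-K-O: 26+19+24+4+9 = 82
O-U-E-K-V-O: 26+19+20+4+13 = 82
O-V-U-K-E-O: 13+20+24+20+11 = 88
O-V-U-E-K-O: 13+20+19+20+9 = 81
O-V-K-U-E-O: 13+4+24+19+11 = 71
O-V-E-U-K-O: 13+24+19+24+9 = 89
O-K-U-V-E-O: 9+24+20+24+11 = 88
O-K-V-U-E-O: 9+4+20+19+11 = 63
The minimum is 63.
One optimal route: O → K → V → U → E → O (or its reverse).

Minimum total distance: 63 miles.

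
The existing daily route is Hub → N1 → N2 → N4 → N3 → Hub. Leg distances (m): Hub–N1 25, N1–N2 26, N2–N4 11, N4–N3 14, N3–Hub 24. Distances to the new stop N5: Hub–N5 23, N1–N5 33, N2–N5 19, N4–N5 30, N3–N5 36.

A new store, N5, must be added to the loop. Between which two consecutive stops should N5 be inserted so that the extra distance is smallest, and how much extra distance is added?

Insertion cost between consecutive stops i–j is d(i,N5) + d(N5,j) − d(i,j):
  between Hub and N1: 23 + 33 − 25 = 31
  between N1 and N2: 33 + 19 − 26 = 26
  between N2 and N4: 19 + 30 − 11 = 38
  between N4 and N3: 30 + 36 − 14 = 52
  between N3 and Hub: 36 + 23 − 24 = 35
Cheapest insertion is between N1 and N2, adding 26.
New total = 100 + 26 = 126.

Minimum extra distance: 26 m, inserting N5 between N1 and N2.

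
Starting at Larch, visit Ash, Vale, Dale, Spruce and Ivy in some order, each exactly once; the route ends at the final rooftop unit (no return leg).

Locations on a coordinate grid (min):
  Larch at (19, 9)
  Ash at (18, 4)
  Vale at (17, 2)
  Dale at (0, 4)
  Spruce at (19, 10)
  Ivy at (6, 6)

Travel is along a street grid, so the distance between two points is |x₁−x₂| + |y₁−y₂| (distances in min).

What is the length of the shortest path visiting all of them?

There are 5! = 120 possible orderings.
Larch→Ash→Vale→Dale→Spruce→Ivy: 6+3+19+25+17 = 70
Larch→Ash→Vale→Dale→Ivy→Spruce: 6+3+19+8+17 = 53
Larch→Ash→Vale→Spruce→Dale→Ivy: 6+3+10+25+8 = 52
Larch→Ash→Vale→Spruce→Ivy→Dale: 6+3+10+17+8 = 44
Larch→Ash→Vale→Ivy→Dale→Spruce: 6+3+15+8+25 = 57
Larch→Ash→Vale→Ivy→Spruce→Dale: 6+3+15+17+25 = 66
Larch→Ash→Dale→Vale→Spruce→Ivy: 6+18+19+10+17 = 70
Larch→Ash→Dale→Vale→Ivy→Spruce: 6+18+19+15+17 = 75
Larch→Ash→Dale→Spruce→Vale→Ivy: 6+18+25+10+15 = 74
Larch→Ash→Dale→Spruce→Ivy→Vale: 6+18+25+17+15 = 81
Larch→Ash→Dale→Ivy→Vale→Spruce: 6+18+8+15+10 = 57
Larch→Ash→Dale→Ivy→Spruce→Vale: 6+18+8+17+10 = 59
Larch→Ash→Spruce→Vale→Dale→Ivy: 6+7+10+19+8 = 50
Larch→Ash→Spruce→Vale→Ivy→Dale: 6+7+10+15+8 = 46
… (106 more)
Larch→Spruce→Ash→Vale→Ivy→Dale: 1+7+3+15+8 = 34  ← best
The minimum is 34.
One shortest path: Larch → Spruce → Ash → Vale → Ivy → Dale.

34 min — the minimum one-way total.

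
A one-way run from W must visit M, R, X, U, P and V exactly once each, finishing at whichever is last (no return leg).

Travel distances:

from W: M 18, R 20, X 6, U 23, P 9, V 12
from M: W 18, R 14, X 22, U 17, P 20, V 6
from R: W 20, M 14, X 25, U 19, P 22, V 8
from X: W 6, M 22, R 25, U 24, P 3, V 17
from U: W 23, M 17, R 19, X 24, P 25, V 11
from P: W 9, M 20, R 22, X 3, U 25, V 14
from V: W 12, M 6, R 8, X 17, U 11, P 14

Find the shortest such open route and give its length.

62 — the minimum one-way total.

There are 6! = 720 possible orderings.
W - M - R - X - U - P - V: 18+14+25+24+25+14 = 120
W - M - R - X - U - V - P: 18+14+25+24+11+14 = 106
W - M - R - X - P - U - V: 18+14+25+3+25+11 = 96
W - M - R - X - P - V - U: 18+14+25+3+14+11 = 85
W - M - R - X - V - U - P: 18+14+25+17+11+25 = 110
W - M - R - X - V - P - U: 18+14+25+17+14+25 = 113
W - M - R - U - X - P - V: 18+14+19+24+3+14 = 92
W - M - R - U - X - V - P: 18+14+19+24+17+14 = 106
… (712 more)
W - X - P - M - R - V - U: 6+3+20+14+8+11 = 62  ← best
The minimum is 62.
One shortest path: W → X → P → M → R → V → U.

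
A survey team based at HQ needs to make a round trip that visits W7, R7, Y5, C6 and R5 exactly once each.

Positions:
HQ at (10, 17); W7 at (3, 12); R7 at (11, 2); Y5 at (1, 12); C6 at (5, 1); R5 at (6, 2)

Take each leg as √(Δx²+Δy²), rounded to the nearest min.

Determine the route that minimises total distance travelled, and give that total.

HQ - W7 - R7 - Y5 - C6 - R5 - HQ: 9+13+14+12+1+16 = 65
HQ - W7 - R7 - Y5 - R5 - C6 - HQ: 9+13+14+11+1+17 = 65
HQ - W7 - R7 - C6 - Y5 - R5 - HQ: 9+13+6+12+11+16 = 67
HQ - W7 - R7 - C6 - R5 - Y5 - HQ: 9+13+6+1+11+10 = 50
HQ - W7 - R7 - R5 - Y5 - C6 - HQ: 9+13+5+11+12+17 = 67
HQ - W7 - R7 - R5 - C6 - Y5 - HQ: 9+13+5+1+12+10 = 50
HQ - W7 - Y5 - R7 - C6 - R5 - HQ: 9+2+14+6+1+16 = 48
HQ - W7 - Y5 - R7 - R5 - C6 - HQ: 9+2+14+5+1+17 = 48
HQ - W7 - Y5 - C6 - R7 - R5 - HQ: 9+2+12+6+5+16 = 50
HQ - W7 - Y5 - C6 - R5 - R7 - HQ: 9+2+12+1+5+15 = 44
HQ - W7 - Y5 - R5 - R7 - C6 - HQ: 9+2+11+5+6+17 = 50
HQ - W7 - Y5 - R5 - C6 - R7 - HQ: 9+2+11+1+6+15 = 44
HQ - W7 - C6 - R7 - Y5 - R5 - HQ: 9+11+6+14+11+16 = 67
HQ - W7 - C6 - R7 - R5 - Y5 - HQ: 9+11+6+5+11+10 = 52
… (46 more)
The minimum is 44.
One optimal route: HQ → W7 → Y5 → C6 → R5 → R7 → HQ (or its reverse).

Minimum total distance: 44 min.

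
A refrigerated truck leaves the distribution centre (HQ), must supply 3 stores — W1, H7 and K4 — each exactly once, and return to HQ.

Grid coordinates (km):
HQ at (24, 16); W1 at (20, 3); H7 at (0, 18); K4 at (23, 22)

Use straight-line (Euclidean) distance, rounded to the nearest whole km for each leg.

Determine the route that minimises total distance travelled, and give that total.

There are 3 distinct closed tours to check (reversals are equivalent).
HQ → W1 → H7 → K4 → HQ: 14+25+23+6 = 68
HQ → W1 → K4 → H7 → HQ: 14+19+23+24 = 80
HQ → H7 → W1 → K4 → HQ: 24+25+19+6 = 74
The minimum is 68.
One optimal route: HQ → W1 → H7 → K4 → HQ (or its reverse).

Minimum total distance: 68 km.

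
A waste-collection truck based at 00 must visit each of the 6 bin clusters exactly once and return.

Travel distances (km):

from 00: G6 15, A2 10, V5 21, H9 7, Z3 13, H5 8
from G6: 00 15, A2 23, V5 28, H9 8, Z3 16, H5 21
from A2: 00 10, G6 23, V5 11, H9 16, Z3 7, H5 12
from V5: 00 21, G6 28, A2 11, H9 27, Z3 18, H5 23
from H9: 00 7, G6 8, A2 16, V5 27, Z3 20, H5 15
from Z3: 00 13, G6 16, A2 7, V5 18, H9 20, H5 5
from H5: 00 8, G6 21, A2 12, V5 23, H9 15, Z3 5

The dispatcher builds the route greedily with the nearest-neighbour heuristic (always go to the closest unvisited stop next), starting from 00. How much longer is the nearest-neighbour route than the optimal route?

6 km longer than the optimal tour.

From 00: H9=7, H5=8, A2=10, Z3=13, G6=15, V5=21 → choose H9 (7).
From H9: G6=8, H5=15, A2=16, Z3=20, V5=27 → choose G6 (8).
From G6: Z3=16, H5=21, A2=23, V5=28 → choose Z3 (16).
From Z3: H5=5, A2=7, V5=18 → choose H5 (5).
From H5: A2=12, V5=23 → choose A2 (12).
From A2: V5=11 → choose V5 (11).
NN route 00 → H9 → G6 → Z3 → H5 → A2 → V5 → 00 costs 80.
Optimal: 00 → H9 → G6 → V5 → A2 → Z3 → H5 → 00 costs 74 (by enumerating all 360 distinct tours).
Excess = 80 − 74 = 6.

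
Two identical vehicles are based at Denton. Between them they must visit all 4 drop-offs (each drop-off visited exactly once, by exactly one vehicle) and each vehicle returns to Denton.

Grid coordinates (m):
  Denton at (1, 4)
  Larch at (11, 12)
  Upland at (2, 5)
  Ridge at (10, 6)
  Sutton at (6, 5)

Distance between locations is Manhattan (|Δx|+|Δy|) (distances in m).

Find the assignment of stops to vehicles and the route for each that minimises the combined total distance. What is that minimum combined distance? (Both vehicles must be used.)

40 m — the smallest possible combined total.

Check every non-empty split of the stops between the two vehicles; for each half take its own optimal tour:
  {Larch} + {Upland, Ridge, Sutton}: 36 + 22 = 58
  {Upland} + {Larch, Ridge, Sutton}: 4 + 36 = 40
  {Larch, Upland} + {Ridge, Sutton}: 36 + 22 = 58
  {Ridge} + {Larch, Upland, Sutton}: 22 + 36 = 58
  {Larch, Ridge} + {Upland, Sutton}: 36 + 12 = 48
  {Upland, Ridge} + {Larch, Sutton}: 22 + 36 = 58
  … (7 splits in total)
Best: vehicle 1 Denton → Upland → Denton = 4; vehicle 2 Denton → Larch → Ridge → Sutton → Denton = 36; combined 40.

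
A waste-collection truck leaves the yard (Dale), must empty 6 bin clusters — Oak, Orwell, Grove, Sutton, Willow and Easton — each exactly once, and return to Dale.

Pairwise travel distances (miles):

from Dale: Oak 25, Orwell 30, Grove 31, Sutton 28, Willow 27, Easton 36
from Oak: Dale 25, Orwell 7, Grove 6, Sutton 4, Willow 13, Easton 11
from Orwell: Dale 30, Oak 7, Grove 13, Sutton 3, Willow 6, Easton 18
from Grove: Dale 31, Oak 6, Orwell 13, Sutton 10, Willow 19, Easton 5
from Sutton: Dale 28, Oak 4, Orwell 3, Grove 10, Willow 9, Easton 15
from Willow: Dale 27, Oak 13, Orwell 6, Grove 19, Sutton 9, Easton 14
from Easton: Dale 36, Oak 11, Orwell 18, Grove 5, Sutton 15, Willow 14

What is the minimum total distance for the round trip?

87 miles — the shortest possible round trip.

There are 360 distinct closed tours to check (reversals are equivalent).
Dale - Oak - Orwell - Grove - Sutton - Willow - Easton - Dale: 25+7+13+10+9+14+36 = 114
Dale - Oak - Orwell - Grove - Sutton - Easton - Willow - Dale: 25+7+13+10+15+14+27 = 111
Dale - Oak - Orwell - Grove - Willow - Sutton - Easton - Dale: 25+7+13+19+9+15+36 = 124
Dale - Oak - Orwell - Grove - Willow - Easton - Sutton - Dale: 25+7+13+19+14+15+28 = 121
Dale - Oak - Orwell - Grove - Easton - Sutton - Willow - Dale: 25+7+13+5+15+9+27 = 101
Dale - Oak - Orwell - Grove - Easton - Willow - Sutton - Dale: 25+7+13+5+14+9+28 = 101
Dale - Oak - Orwell - Sutton - Grove - Willow - Easton - Dale: 25+7+3+10+19+14+36 = 114
Dale - Oak - Orwell - Sutton - Grove - Easton - Willow - Dale: 25+7+3+10+5+14+27 = 91
… (352 more)
Dale - Oak - Grove - Easton - Sutton - Orwell - Willow - Dale: 25+6+5+15+3+6+27 = 87  ← best
The minimum is 87.
One optimal route: Dale → Oak → Grove → Easton → Sutton → Orwell → Willow → Dale (or its reverse).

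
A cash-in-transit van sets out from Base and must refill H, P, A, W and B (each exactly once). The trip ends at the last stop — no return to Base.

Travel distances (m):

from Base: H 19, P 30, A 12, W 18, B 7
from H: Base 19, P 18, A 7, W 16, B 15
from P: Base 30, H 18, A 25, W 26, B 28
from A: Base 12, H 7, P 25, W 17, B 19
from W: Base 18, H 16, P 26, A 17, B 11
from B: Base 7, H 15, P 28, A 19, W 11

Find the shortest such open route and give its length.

There are 5! = 120 possible orderings.
Base - H - P - A - W - B: 19+18+25+17+11 = 90
Base - H - P - A - B - W: 19+18+25+19+11 = 92
Base - H - P - W - A - B: 19+18+26+17+19 = 99
Base - H - P - W - B - A: 19+18+26+11+19 = 93
Base - H - P - B - A - W: 19+18+28+19+17 = 101
Base - H - P - B - W - A: 19+18+28+11+17 = 93
Base - H - A - P - W - B: 19+7+25+26+11 = 88
Base - H - A - P - B - W: 19+7+25+28+11 = 90
Base - H - A - W - P - B: 19+7+17+26+28 = 97
Base - H - A - W - B - P: 19+7+17+11+28 = 82
Base - H - A - B - P - W: 19+7+19+28+26 = 99
Base - H - A - B - W - P: 19+7+19+11+26 = 82
Base - H - W - P - A - B: 19+16+26+25+19 = 105
Base - H - W - P - B - A: 19+16+26+28+19 = 108
… (106 more)
Base - B - W - A - H - P: 7+11+17+7+18 = 60  ← best
The minimum is 60.
One shortest path: Base → B → W → A → H → P.

60 m — the minimum one-way total.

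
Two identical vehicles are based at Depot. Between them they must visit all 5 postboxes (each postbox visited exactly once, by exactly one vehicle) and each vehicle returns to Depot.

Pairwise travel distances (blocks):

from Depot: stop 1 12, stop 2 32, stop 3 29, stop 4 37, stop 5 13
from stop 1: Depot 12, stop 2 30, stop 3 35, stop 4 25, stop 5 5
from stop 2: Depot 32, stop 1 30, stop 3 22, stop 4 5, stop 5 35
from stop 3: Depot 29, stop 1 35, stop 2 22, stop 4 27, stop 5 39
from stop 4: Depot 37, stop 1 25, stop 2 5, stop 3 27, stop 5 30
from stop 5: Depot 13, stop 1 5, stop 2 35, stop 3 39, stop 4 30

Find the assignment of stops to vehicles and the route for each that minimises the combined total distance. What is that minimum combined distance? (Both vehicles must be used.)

Try each way of splitting the stops between the two vehicles (each non-empty) and, for each split, find the best tour for each vehicle:
  {stop 1} + {stop 2, stop 3, stop 4, stop 5}: 24 + 99 = 123
  {stop 2} + {stop 1, stop 3, stop 4, stop 5}: 64 + 99 = 163
  {stop 1, stop 2} + {stop 3, stop 4, stop 5}: 74 + 99 = 173
  {stop 3} + {stop 1, stop 2, stop 4, stop 5}: 58 + 80 = 138
  {stop 1, stop 3} + {stop 2, stop 4, stop 5}: 76 + 80 = 156
  {stop 2, stop 3} + {stop 1, stop 4, stop 5}: 83 + 80 = 163
  … (15 splits in total)
  {stop 1, stop 2, stop 3, stop 4} + {stop 5}: 93 + 26 = 119  ← best
Best: vehicle 1 Depot → stop 1 → stop 4 → stop 2 → stop 3 → Depot = 93; vehicle 2 Depot → stop 5 → Depot = 26; combined 119.

Minimum combined distance: 119 blocks.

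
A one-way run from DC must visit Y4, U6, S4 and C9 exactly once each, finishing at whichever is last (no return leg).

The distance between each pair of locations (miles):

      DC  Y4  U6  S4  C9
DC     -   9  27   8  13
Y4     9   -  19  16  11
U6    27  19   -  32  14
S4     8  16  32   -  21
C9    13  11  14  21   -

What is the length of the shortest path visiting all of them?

There are 4! = 24 possible orderings.
DC→Y4→U6→S4→C9: 9+19+32+21 = 81
DC→Y4→U6→C9→S4: 9+19+14+21 = 63
DC→Y4→S4→U6→C9: 9+16+32+14 = 71
DC→Y4→S4→C9→U6: 9+16+21+14 = 60
DC→Y4→C9→U6→S4: 9+11+14+32 = 66
DC→Y4→C9→S4→U6: 9+11+21+32 = 73
DC→U6→Y4→S4→C9: 27+19+16+21 = 83
DC→U6→Y4→C9→S4: 27+19+11+21 = 78
DC→U6→S4→Y4→C9: 27+32+16+11 = 86
DC→U6→S4→C9→Y4: 27+32+21+11 = 91
DC→U6→C9→Y4→S4: 27+14+11+16 = 68
DC→U6→C9→S4→Y4: 27+14+21+16 = 78
DC→S4→Y4→U6→C9: 8+16+19+14 = 57
DC→S4→Y4→C9→U6: 8+16+11+14 = 49
… (10 more)
The minimum is 49.
One shortest path: DC → S4 → Y4 → C9 → U6.

Minimum one-way distance = 49 miles.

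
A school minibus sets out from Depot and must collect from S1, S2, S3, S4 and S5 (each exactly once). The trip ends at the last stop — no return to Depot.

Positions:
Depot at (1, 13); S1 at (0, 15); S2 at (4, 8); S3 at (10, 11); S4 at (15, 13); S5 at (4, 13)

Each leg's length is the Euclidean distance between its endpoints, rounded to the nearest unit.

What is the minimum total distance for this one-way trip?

There are 5! = 120 possible orderings.
Depot→S1→S2→S3→S4→S5: 2+8+7+5+11 = 33
Depot→S1→S2→S3→S5→S4: 2+8+7+6+11 = 34
Depot→S1→S2→S4→S3→S5: 2+8+12+5+6 = 33
Depot→S1→S2→S4→S5→S3: 2+8+12+11+6 = 39
Depot→S1→S2→S5→S3→S4: 2+8+5+6+5 = 26
Depot→S1→S2→S5→S4→S3: 2+8+5+11+5 = 31
Depot→S1→S3→S2→S4→S5: 2+11+7+12+11 = 43
Depot→S1→S3→S2→S5→S4: 2+11+7+5+11 = 36
Depot→S1→S3→S4→S2→S5: 2+11+5+12+5 = 35
Depot→S1→S3→S4→S5→S2: 2+11+5+11+5 = 34
Depot→S1→S3→S5→S2→S4: 2+11+6+5+12 = 36
Depot→S1→S3→S5→S4→S2: 2+11+6+11+12 = 42
Depot→S1→S4→S2→S3→S5: 2+15+12+7+6 = 42
Depot→S1→S4→S2→S5→S3: 2+15+12+5+6 = 40
… (106 more)
Depot→S1→S5→S2→S3→S4: 2+4+5+7+5 = 23  ← best
The minimum is 23.
One shortest path: Depot → S1 → S5 → S2 → S3 → S4.

Shortest open route: 23.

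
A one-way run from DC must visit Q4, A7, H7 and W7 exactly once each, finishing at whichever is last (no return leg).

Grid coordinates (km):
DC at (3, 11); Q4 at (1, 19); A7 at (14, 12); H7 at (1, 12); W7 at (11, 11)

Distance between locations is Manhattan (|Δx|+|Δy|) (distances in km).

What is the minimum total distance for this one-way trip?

32 km — the minimum one-way total.

There are 4! = 24 possible orderings.
DC - Q4 - A7 - H7 - W7: 10+20+13+11 = 54
DC - Q4 - A7 - W7 - H7: 10+20+4+11 = 45
DC - Q4 - H7 - A7 - W7: 10+7+13+4 = 34
DC - Q4 - H7 - W7 - A7: 10+7+11+4 = 32
DC - Q4 - W7 - A7 - H7: 10+18+4+13 = 45
DC - Q4 - W7 - H7 - A7: 10+18+11+13 = 52
DC - A7 - Q4 - H7 - W7: 12+20+7+11 = 50
DC - A7 - Q4 - W7 - H7: 12+20+18+11 = 61
DC - A7 - H7 - Q4 - W7: 12+13+7+18 = 50
DC - A7 - H7 - W7 - Q4: 12+13+11+18 = 54
DC - A7 - W7 - Q4 - H7: 12+4+18+7 = 41
DC - A7 - W7 - H7 - Q4: 12+4+11+7 = 34
DC - H7 - Q4 - A7 - W7: 3+7+20+4 = 34
DC - H7 - Q4 - W7 - A7: 3+7+18+4 = 32
… (10 more)
The minimum is 32.
One shortest path: DC → Q4 → H7 → W7 → A7.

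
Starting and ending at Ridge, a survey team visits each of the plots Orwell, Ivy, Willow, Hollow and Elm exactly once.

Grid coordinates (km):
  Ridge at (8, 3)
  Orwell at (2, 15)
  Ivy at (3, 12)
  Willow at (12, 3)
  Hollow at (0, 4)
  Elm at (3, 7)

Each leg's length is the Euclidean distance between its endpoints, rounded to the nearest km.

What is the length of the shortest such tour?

Minimum total distance: 40 km.

With 5 stops there are 5!/2 = 60 distinct round trips (a route and its reverse cost the same).
Ridge → Orwell → Ivy → Willow → Hollow → Elm → Ridge: 13+3+13+12+4+6 = 51
Ridge → Orwell → Ivy → Willow → Elm → Hollow → Ridge: 13+3+13+10+4+8 = 51
Ridge → Orwell → Ivy → Hollow → Willow → Elm → Ridge: 13+3+9+12+10+6 = 53
Ridge → Orwell → Ivy → Hollow → Elm → Willow → Ridge: 13+3+9+4+10+4 = 43
Ridge → Orwell → Ivy → Elm → Willow → Hollow → Ridge: 13+3+5+10+12+8 = 51
Ridge → Orwell → Ivy → Elm → Hollow → Willow → Ridge: 13+3+5+4+12+4 = 41
Ridge → Orwell → Willow → Ivy → Hollow → Elm → Ridge: 13+16+13+9+4+6 = 61
Ridge → Orwell → Willow → Ivy → Elm → Hollow → Ridge: 13+16+13+5+4+8 = 59
Ridge → Orwell → Willow → Hollow → Ivy → Elm → Ridge: 13+16+12+9+5+6 = 61
Ridge → Orwell → Willow → Hollow → Elm → Ivy → Ridge: 13+16+12+4+5+10 = 60
Ridge → Orwell → Willow → Elm → Ivy → Hollow → Ridge: 13+16+10+5+9+8 = 61
Ridge → Orwell → Willow → Elm → Hollow → Ivy → Ridge: 13+16+10+4+9+10 = 62
Ridge → Orwell → Hollow → Ivy → Willow → Elm → Ridge: 13+11+9+13+10+6 = 62
Ridge → Orwell → Hollow → Ivy → Elm → Willow → Ridge: 13+11+9+5+10+4 = 52
… (46 more)
Ridge → Willow → Orwell → Ivy → Elm → Hollow → Ridge: 4+16+3+5+4+8 = 40  ← best
The minimum is 40.
One optimal route: Ridge → Willow → Orwell → Ivy → Elm → Hollow → Ridge (or its reverse).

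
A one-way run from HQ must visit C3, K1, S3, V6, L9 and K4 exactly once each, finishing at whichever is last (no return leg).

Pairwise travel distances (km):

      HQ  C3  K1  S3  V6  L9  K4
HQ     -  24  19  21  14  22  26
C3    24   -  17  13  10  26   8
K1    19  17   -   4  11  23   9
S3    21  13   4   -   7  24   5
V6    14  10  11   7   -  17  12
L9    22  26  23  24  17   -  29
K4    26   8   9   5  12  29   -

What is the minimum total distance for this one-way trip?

Minimum one-way distance = 63 km.

There are 6! = 720 possible orderings.
HQ - C3 - K1 - S3 - V6 - L9 - K4: 24+17+4+7+17+29 = 98
HQ - C3 - K1 - S3 - V6 - K4 - L9: 24+17+4+7+12+29 = 93
HQ - C3 - K1 - S3 - L9 - V6 - K4: 24+17+4+24+17+12 = 98
HQ - C3 - K1 - S3 - L9 - K4 - V6: 24+17+4+24+29+12 = 110
HQ - C3 - K1 - S3 - K4 - V6 - L9: 24+17+4+5+12+17 = 79
HQ - C3 - K1 - S3 - K4 - L9 - V6: 24+17+4+5+29+17 = 96
HQ - C3 - K1 - V6 - S3 - L9 - K4: 24+17+11+7+24+29 = 112
HQ - C3 - K1 - V6 - S3 - K4 - L9: 24+17+11+7+5+29 = 93
… (712 more)
HQ - K1 - S3 - K4 - C3 - V6 - L9: 19+4+5+8+10+17 = 63  ← best
The minimum is 63.
One shortest path: HQ → K1 → S3 → K4 → C3 → V6 → L9.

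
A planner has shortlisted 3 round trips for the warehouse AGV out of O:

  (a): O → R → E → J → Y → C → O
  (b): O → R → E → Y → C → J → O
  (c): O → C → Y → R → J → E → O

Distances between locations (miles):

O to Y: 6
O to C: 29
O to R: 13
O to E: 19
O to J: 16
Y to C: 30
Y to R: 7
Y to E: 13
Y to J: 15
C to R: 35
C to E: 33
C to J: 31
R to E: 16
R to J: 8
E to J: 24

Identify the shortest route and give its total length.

117 miles — (c) is the shortest.

(a): 13 + 16 + 24 + 15 + 30 + 29 = 127
(b): 13 + 16 + 13 + 30 + 31 + 16 = 119
(c): 29 + 30 + 7 + 8 + 24 + 19 = 117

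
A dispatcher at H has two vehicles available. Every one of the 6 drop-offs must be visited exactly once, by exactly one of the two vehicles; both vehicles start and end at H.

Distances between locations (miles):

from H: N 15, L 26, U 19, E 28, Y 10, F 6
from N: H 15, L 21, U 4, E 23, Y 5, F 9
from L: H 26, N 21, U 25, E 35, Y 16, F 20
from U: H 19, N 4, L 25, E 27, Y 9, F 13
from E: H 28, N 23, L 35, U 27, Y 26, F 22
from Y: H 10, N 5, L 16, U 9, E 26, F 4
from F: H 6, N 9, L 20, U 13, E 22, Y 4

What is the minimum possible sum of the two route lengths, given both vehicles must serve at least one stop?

118 miles — the smallest possible combined total.

There are 2^5 − 1 = 31 ways to divide the 6 stops into two non-empty groups. For each, the best each vehicle can do is its own shortest tour through its group:
  {N} + {L, U, E, Y, F}: 30 + 106 = 136
  {L} + {N, U, E, Y, F}: 52 + 74 = 126
  {N, L} + {U, E, Y, F}: 62 + 74 = 136
  {U} + {N, L, E, Y, F}: 38 + 98 = 136
  {N, U} + {L, E, Y, F}: 38 + 89 = 127
  {L, U} + {N, E, Y, F}: 70 + 66 = 136
  … (31 splits in total)
  {N, L, U, E, Y} + {F}: 106 + 12 = 118  ← best
Best: vehicle 1 H → L → Y → N → U → E → H = 106; vehicle 2 H → F → H = 12; combined 118.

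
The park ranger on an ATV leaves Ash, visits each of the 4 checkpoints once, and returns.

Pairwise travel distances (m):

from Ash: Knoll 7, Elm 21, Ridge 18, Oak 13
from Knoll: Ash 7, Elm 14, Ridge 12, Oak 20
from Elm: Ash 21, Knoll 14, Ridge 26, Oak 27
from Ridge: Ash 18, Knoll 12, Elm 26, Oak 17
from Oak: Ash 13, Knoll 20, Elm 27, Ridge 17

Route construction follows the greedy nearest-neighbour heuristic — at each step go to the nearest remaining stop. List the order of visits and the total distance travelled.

At Ash the remaining stops are Knoll 7, Oak 13, Ridge 18, Elm 21; go to Knoll.
At Knoll the remaining stops are Ridge 12, Elm 14, Oak 20; go to Ridge.
At Ridge the remaining stops are Oak 17, Elm 26; go to Oak.
At Oak the remaining stops are Elm 27; go to Elm.
Return Elm→Ash: 21.
Total = 7 + 12 + 17 + 27 + 21 = 84.

84 m along Ash → Knoll → Ridge → Oak → Elm → Ash.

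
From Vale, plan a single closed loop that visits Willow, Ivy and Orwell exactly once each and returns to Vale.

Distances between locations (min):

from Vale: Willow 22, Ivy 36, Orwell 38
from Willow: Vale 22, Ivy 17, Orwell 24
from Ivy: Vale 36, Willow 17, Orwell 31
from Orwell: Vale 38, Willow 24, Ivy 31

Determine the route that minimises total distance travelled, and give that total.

Minimum total distance: 108 min.

Vale → Willow → Ivy → Orwell → Vale: 22+17+31+38 = 108
Vale → Willow → Orwell → Ivy → Vale: 22+24+31+36 = 113
Vale → Ivy → Willow → Orwell → Vale: 36+17+24+38 = 115
The minimum is 108.
One optimal route: Vale → Willow → Ivy → Orwell → Vale (or its reverse).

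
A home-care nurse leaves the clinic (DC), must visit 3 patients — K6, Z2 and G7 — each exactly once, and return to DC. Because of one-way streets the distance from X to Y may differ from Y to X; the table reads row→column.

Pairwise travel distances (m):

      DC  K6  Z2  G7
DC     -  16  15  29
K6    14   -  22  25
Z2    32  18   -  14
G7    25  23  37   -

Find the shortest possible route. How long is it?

DC→K6→Z2→G7→DC: 16+22+14+25 = 77
DC→K6→G7→Z2→DC: 16+25+37+32 = 110
DC→Z2→K6→G7→DC: 15+18+25+25 = 83
DC→Z2→G7→K6→DC: 15+14+23+14 = 66
DC→G7→K6→Z2→DC: 29+23+22+32 = 106
DC→G7→Z2→K6→DC: 29+37+18+14 = 98
The minimum is 66.
One optimal route: DC → Z2 → G7 → K6 → DC.

Shortest round trip = 66 m.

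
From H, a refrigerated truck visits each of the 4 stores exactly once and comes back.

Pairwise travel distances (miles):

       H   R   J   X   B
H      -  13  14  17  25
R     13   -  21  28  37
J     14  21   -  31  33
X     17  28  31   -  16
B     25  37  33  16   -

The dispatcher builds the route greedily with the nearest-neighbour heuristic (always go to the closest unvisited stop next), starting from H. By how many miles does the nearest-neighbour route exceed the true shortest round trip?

H: R=13, J=14, X=17, B=25 ⇒ R
R: J=21, X=28, B=37 ⇒ J
J: X=31, B=33 ⇒ X
X: B=16 ⇒ B
NN route H → R → J → X → B → H costs 106.
Optimal: H → R → J → B → X → H costs 100 (by enumerating all 12 distinct tours).
Excess = 106 − 100 = 6.

The nearest-neighbour route is 6 miles longer than optimal.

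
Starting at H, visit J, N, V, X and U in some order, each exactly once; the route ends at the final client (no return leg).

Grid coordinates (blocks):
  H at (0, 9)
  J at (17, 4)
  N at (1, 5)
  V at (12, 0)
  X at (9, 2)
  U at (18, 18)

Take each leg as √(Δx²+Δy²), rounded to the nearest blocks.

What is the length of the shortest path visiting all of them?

There are 5! = 120 possible orderings.
H - J - N - V - X - U: 18+16+12+4+18 = 68
H - J - N - V - U - X: 18+16+12+19+18 = 83
H - J - N - X - V - U: 18+16+9+4+19 = 66
H - J - N - X - U - V: 18+16+9+18+19 = 80
H - J - N - U - V - X: 18+16+21+19+4 = 78
H - J - N - U - X - V: 18+16+21+18+4 = 77
H - J - V - N - X - U: 18+6+12+9+18 = 63
H - J - V - N - U - X: 18+6+12+21+18 = 75
H - J - V - X - N - U: 18+6+4+9+21 = 58
H - J - V - X - U - N: 18+6+4+18+21 = 67
H - J - V - U - N - X: 18+6+19+21+9 = 73
H - J - V - U - X - N: 18+6+19+18+9 = 70
H - J - X - N - V - U: 18+8+9+12+19 = 66
H - J - X - N - U - V: 18+8+9+21+19 = 75
… (106 more)
H - N - X - V - J - U: 4+9+4+6+14 = 37  ← best
The minimum is 37.
One shortest path: H → N → X → V → J → U.

Minimum one-way distance = 37 blocks.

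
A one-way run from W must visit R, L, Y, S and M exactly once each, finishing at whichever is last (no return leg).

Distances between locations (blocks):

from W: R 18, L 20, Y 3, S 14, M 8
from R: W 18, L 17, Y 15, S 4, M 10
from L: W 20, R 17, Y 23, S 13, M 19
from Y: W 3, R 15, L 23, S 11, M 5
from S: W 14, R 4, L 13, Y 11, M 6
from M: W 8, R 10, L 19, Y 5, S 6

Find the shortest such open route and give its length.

Shortest open route: 35 blocks.

There are 5! = 120 possible orderings.
W→R→L→Y→S→M: 18+17+23+11+6 = 75
W→R→L→Y→M→S: 18+17+23+5+6 = 69
W→R→L→S→Y→M: 18+17+13+11+5 = 64
W→R→L→S→M→Y: 18+17+13+6+5 = 59
W→R→L→M→Y→S: 18+17+19+5+11 = 70
W→R→L→M→S→Y: 18+17+19+6+11 = 71
W→R→Y→L→S→M: 18+15+23+13+6 = 75
W→R→Y→L→M→S: 18+15+23+19+6 = 81
W→R→Y→S→L→M: 18+15+11+13+19 = 76
W→R→Y→S→M→L: 18+15+11+6+19 = 69
W→R→Y→M→L→S: 18+15+5+19+13 = 70
W→R→Y→M→S→L: 18+15+5+6+13 = 57
W→R→S→L→Y→M: 18+4+13+23+5 = 63
W→R→S→L→M→Y: 18+4+13+19+5 = 59
… (106 more)
W→Y→M→R→S→L: 3+5+10+4+13 = 35  ← best
The minimum is 35.
One shortest path: W → Y → M → R → S → L.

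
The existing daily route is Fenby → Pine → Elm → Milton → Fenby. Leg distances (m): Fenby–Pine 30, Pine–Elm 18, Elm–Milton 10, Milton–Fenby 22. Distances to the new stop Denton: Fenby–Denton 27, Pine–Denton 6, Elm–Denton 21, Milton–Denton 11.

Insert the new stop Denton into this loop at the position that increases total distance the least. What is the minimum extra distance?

+3 m — insert Denton between Fenby and Pine.

Insertion cost between consecutive stops i–j is d(i,Denton) + d(Denton,j) − d(i,j):
  between Fenby and Pine: 27 + 6 − 30 = 3
  between Pine and Elm: 6 + 21 − 18 = 9
  between Elm and Milton: 21 + 11 − 10 = 22
  between Milton and Fenby: 11 + 27 − 22 = 16
Cheapest insertion is between Fenby and Pine, adding 3.
New total = 80 + 3 = 83.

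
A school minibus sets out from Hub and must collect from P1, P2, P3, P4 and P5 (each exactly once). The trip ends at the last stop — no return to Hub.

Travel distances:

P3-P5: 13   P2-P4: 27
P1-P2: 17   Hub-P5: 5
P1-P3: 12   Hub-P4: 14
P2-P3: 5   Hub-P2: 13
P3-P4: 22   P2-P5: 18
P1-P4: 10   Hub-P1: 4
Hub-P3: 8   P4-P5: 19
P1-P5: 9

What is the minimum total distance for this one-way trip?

There are 5! = 120 possible orderings.
Hub→P1→P2→P3→P4→P5: 4+17+5+22+19 = 67
Hub→P1→P2→P3→P5→P4: 4+17+5+13+19 = 58
Hub→P1→P2→P4→P3→P5: 4+17+27+22+13 = 83
Hub→P1→P2→P4→P5→P3: 4+17+27+19+13 = 80
Hub→P1→P2→P5→P3→P4: 4+17+18+13+22 = 74
Hub→P1→P2→P5→P4→P3: 4+17+18+19+22 = 80
Hub→P1→P3→P2→P4→P5: 4+12+5+27+19 = 67
Hub→P1→P3→P2→P5→P4: 4+12+5+18+19 = 58
Hub→P1→P3→P4→P2→P5: 4+12+22+27+18 = 83
Hub→P1→P3→P4→P5→P2: 4+12+22+19+18 = 75
Hub→P1→P3→P5→P2→P4: 4+12+13+18+27 = 74
Hub→P1→P3→P5→P4→P2: 4+12+13+19+27 = 75
Hub→P1→P4→P2→P3→P5: 4+10+27+5+13 = 59
Hub→P1→P4→P2→P5→P3: 4+10+27+18+13 = 72
… (106 more)
Hub→P2→P3→P5→P1→P4: 13+5+13+9+10 = 50  ← best
The minimum is 50.
One shortest path: Hub → P2 → P3 → P5 → P1 → P4.

50 — the minimum one-way total.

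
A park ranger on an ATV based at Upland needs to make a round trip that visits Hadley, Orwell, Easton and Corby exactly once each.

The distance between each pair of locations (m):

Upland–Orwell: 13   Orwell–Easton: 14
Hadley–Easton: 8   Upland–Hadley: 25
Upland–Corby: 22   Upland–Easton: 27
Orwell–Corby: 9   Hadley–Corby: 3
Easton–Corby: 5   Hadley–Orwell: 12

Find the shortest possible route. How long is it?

There are 12 distinct closed tours to check (reversals are equivalent).
Upland-Hadley-Orwell-Easton-Corby-Upland: 25+12+14+5+22 = 78
Upland-Hadley-Orwell-Corby-Easton-Upland: 25+12+9+5+27 = 78
Upland-Hadley-Easton-Orwell-Corby-Upland: 25+8+14+9+22 = 78
Upland-Hadley-Easton-Corby-Orwell-Upland: 25+8+5+9+13 = 60
Upland-Hadley-Corby-Orwell-Easton-Upland: 25+3+9+14+27 = 78
Upland-Hadley-Corby-Easton-Orwell-Upland: 25+3+5+14+13 = 60
Upland-Orwell-Hadley-Easton-Corby-Upland: 13+12+8+5+22 = 60
Upland-Orwell-Hadley-Corby-Easton-Upland: 13+12+3+5+27 = 60
Upland-Orwell-Easton-Hadley-Corby-Upland: 13+14+8+3+22 = 60
Upland-Orwell-Corby-Hadley-Easton-Upland: 13+9+3+8+27 = 60
Upland-Easton-Hadley-Orwell-Corby-Upland: 27+8+12+9+22 = 78
Upland-Easton-Orwell-Hadley-Corby-Upland: 27+14+12+3+22 = 78
The minimum is 60.
One optimal route: Upland → Hadley → Easton → Corby → Orwell → Upland (or its reverse).

60 m — the shortest possible round trip.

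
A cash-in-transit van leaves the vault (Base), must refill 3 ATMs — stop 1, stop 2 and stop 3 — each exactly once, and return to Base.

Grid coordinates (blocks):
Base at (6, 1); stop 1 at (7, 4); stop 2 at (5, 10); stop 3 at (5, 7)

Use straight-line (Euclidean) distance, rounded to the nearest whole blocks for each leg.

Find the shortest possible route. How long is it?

There are 3 distinct closed tours to check (reversals are equivalent).
Base-stop 1-stop 2-stop 3-Base: 3+6+3+6 = 18
Base-stop 1-stop 3-stop 2-Base: 3+4+3+9 = 19
Base-stop 2-stop 1-stop 3-Base: 9+6+4+6 = 25
The minimum is 18.
One optimal route: Base → stop 1 → stop 2 → stop 3 → Base (or its reverse).

Minimum total distance: 18 blocks.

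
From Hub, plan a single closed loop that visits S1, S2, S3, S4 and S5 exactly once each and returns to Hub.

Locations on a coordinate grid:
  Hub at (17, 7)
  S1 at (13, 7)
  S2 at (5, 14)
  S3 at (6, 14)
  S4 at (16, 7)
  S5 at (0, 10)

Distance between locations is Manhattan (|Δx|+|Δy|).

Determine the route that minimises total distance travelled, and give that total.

48 — the shortest possible round trip.

There are 60 distinct closed tours to check (reversals are equivalent).
Hub-S1-S2-S3-S4-S5-Hub: 4+15+1+17+19+20 = 76
Hub-S1-S2-S3-S5-S4-Hub: 4+15+1+10+19+1 = 50
Hub-S1-S2-S4-S3-S5-Hub: 4+15+18+17+10+20 = 84
Hub-S1-S2-S4-S5-S3-Hub: 4+15+18+19+10+18 = 84
Hub-S1-S2-S5-S3-S4-Hub: 4+15+9+10+17+1 = 56
Hub-S1-S2-S5-S4-S3-Hub: 4+15+9+19+17+18 = 82
Hub-S1-S3-S2-S4-S5-Hub: 4+14+1+18+19+20 = 76
Hub-S1-S3-S2-S5-S4-Hub: 4+14+1+9+19+1 = 48
Hub-S1-S3-S4-S2-S5-Hub: 4+14+17+18+9+20 = 82
Hub-S1-S3-S4-S5-S2-Hub: 4+14+17+19+9+19 = 82
Hub-S1-S3-S5-S2-S4-Hub: 4+14+10+9+18+1 = 56
Hub-S1-S3-S5-S4-S2-Hub: 4+14+10+19+18+19 = 84
Hub-S1-S4-S2-S3-S5-Hub: 4+3+18+1+10+20 = 56
Hub-S1-S4-S2-S5-S3-Hub: 4+3+18+9+10+18 = 62
… (46 more)
The minimum is 48.
One optimal route: Hub → S1 → S3 → S2 → S5 → S4 → Hub (or its reverse).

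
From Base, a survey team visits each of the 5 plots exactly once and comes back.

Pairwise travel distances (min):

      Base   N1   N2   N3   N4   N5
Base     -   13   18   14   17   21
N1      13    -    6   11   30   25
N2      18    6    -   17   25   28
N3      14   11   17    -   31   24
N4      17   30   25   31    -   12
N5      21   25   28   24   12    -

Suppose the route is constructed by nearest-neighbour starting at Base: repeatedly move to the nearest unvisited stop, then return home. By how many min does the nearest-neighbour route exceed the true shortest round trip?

The nearest-neighbour route is 1 min longer than optimal.

Base: N1=13, N3=14, N4=17, N2=18, N5=21 ⇒ N1
N1: N2=6, N3=11, N5=25, N4=30 ⇒ N2
N2: N3=17, N4=25, N5=28 ⇒ N3
N3: N5=24, N4=31 ⇒ N5
N5: N4=12 ⇒ N4
NN route Base → N1 → N2 → N3 → N5 → N4 → Base costs 89.
Optimal: Base → N2 → N1 → N3 → N5 → N4 → Base costs 88 (by enumerating all 60 distinct tours).
Excess = 89 − 88 = 1.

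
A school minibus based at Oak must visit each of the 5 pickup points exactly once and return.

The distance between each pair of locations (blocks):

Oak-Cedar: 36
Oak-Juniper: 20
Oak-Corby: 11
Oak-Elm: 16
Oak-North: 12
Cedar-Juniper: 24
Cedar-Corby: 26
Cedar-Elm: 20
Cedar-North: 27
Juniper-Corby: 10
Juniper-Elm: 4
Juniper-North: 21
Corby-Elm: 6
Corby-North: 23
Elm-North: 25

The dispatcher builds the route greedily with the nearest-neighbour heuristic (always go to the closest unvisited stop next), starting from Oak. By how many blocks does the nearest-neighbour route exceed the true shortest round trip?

Excess over optimum: 21 blocks.

Oak: Corby=11, North=12, Elm=16, Juniper=20, Cedar=36 ⇒ Corby
Corby: Elm=6, Juniper=10, North=23, Cedar=26 ⇒ Elm
Elm: Juniper=4, Cedar=20, North=25 ⇒ Juniper
Juniper: North=21, Cedar=24 ⇒ North
North: Cedar=27 ⇒ Cedar
NN route Oak → Corby → Elm → Juniper → North → Cedar → Oak costs 105.
Optimal: Oak → Corby → Juniper → Elm → Cedar → North → Oak costs 84 (by enumerating all 60 distinct tours).
Excess = 105 − 84 = 21.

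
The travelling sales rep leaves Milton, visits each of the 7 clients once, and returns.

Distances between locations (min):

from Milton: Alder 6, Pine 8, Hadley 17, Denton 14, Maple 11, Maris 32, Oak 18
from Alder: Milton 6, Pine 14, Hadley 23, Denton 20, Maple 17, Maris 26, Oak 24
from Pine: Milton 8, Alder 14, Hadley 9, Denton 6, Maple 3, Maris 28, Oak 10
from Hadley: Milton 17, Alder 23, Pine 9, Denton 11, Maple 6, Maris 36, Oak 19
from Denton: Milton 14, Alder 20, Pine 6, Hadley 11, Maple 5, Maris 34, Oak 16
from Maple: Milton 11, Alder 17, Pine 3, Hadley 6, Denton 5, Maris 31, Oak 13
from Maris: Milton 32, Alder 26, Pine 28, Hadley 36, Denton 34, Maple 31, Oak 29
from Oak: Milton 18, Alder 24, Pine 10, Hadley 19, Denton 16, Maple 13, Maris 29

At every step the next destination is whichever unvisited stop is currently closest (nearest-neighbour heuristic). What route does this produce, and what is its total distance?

At Milton the remaining stops are Alder 6, Pine 8, Maple 11, Denton 14, Hadley 17, Oak 18, Maris 32; go to Alder.
At Alder the remaining stops are Pine 14, Maple 17, Denton 20, Hadley 23, Oak 24, Maris 26; go to Pine.
At Pine the remaining stops are Maple 3, Denton 6, Hadley 9, Oak 10, Maris 28; go to Maple.
At Maple the remaining stops are Denton 5, Hadley 6, Oak 13, Maris 31; go to Denton.
At Denton the remaining stops are Hadley 11, Oak 16, Maris 34; go to Hadley.
At Hadley the remaining stops are Oak 19, Maris 36; go to Oak.
At Oak the remaining stops are Maris 29; go to Maris.
Return Maris→Milton: 32.
Total = 6 + 14 + 3 + 5 + 11 + 19 + 29 + 32 = 119.

Nearest-neighbour total = 119 min; route Milton → Alder → Pine → Maple → Denton → Hadley → Oak → Maris → Milton.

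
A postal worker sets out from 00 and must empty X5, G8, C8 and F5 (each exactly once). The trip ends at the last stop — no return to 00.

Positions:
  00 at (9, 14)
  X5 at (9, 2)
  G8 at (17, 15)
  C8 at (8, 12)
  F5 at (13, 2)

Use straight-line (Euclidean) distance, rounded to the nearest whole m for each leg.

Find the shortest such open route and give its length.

There are 4! = 24 possible orderings.
00→X5→G8→C8→F5: 12+15+9+11 = 47
00→X5→G8→F5→C8: 12+15+14+11 = 52
00→X5→C8→G8→F5: 12+10+9+14 = 45
00→X5→C8→F5→G8: 12+10+11+14 = 47
00→X5→F5→G8→C8: 12+4+14+9 = 39
00→X5→F5→C8→G8: 12+4+11+9 = 36
00→G8→X5→C8→F5: 8+15+10+11 = 44
00→G8→X5→F5→C8: 8+15+4+11 = 38
00→G8→C8→X5→F5: 8+9+10+4 = 31
00→G8→C8→F5→X5: 8+9+11+4 = 32
00→G8→F5→X5→C8: 8+14+4+10 = 36
00→G8→F5→C8→X5: 8+14+11+10 = 43
00→C8→X5→G8→F5: 2+10+15+14 = 41
00→C8→X5→F5→G8: 2+10+4+14 = 30
… (10 more)
00→C8→G8→F5→X5: 2+9+14+4 = 29  ← best
The minimum is 29.
One shortest path: 00 → C8 → G8 → F5 → X5.

29 m — the minimum one-way total.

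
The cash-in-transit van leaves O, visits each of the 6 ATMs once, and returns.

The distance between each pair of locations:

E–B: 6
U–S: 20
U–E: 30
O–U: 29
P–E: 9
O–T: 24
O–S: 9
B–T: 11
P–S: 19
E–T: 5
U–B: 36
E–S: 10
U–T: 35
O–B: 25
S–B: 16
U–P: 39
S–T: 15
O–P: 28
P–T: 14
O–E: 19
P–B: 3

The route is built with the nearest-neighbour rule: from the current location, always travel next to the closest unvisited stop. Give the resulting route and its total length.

Total distance 106 via the nearest-neighbour route O → S → E → T → B → P → U → O.

O → [S:9 / E:19 / T:24 / B:25 / P:28 / U:29] → S (9)
S → [E:10 / T:15 / B:16 / P:19 / U:20] → E (10)
E → [T:5 / B:6 / P:9 / U:30] → T (5)
T → [B:11 / P:14 / U:35] → B (11)
B → [P:3 / U:36] → P (3)
P → [U:39] → U (39)
Return U→O: 29.
Total = 9 + 10 + 5 + 11 + 3 + 39 + 29 = 106.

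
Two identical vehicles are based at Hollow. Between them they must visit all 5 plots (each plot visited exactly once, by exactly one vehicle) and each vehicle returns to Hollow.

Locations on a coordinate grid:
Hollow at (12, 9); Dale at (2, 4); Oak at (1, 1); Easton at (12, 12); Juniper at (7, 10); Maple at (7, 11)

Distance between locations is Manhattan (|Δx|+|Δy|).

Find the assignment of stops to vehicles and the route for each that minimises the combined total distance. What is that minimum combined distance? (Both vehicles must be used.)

48 — the smallest possible combined total.

There are 2^4 − 1 = 15 ways to divide the 5 stops into two non-empty groups. For each, the best each vehicle can do is its own shortest tour through its group:
  {Dale} + {Oak, Easton, Juniper, Maple}: 30 + 44 = 74
  {Oak} + {Dale, Easton, Juniper, Maple}: 38 + 36 = 74
  {Dale, Oak} + {Easton, Juniper, Maple}: 38 + 16 = 54
  {Easton} + {Dale, Oak, Juniper, Maple}: 6 + 42 = 48
  {Dale, Easton} + {Oak, Juniper, Maple}: 36 + 42 = 78
  {Oak, Easton} + {Dale, Juniper, Maple}: 44 + 34 = 78
  … (15 splits in total)
Best: vehicle 1 Hollow → Easton → Hollow = 6; vehicle 2 Hollow → Dale → Oak → Juniper → Maple → Hollow = 42; combined 48.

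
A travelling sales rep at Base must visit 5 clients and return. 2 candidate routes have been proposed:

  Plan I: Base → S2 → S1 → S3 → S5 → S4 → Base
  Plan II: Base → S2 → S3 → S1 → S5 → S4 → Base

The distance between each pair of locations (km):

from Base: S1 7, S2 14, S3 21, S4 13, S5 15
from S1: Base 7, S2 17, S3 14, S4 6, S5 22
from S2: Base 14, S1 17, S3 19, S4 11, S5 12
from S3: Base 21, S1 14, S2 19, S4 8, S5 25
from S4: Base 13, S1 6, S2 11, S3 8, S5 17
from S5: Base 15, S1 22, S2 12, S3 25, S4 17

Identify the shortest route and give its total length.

99 km — Plan II is the shortest.

Plan I: 14 + 17 + 14 + 25 + 17 + 13 = 100
Plan II: 14 + 19 + 14 + 22 + 17 + 13 = 99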